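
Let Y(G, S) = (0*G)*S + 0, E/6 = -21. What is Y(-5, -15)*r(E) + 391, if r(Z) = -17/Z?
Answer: 391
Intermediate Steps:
E = -126 (E = 6*(-21) = -126)
Y(G, S) = 0 (Y(G, S) = 0*S + 0 = 0 + 0 = 0)
Y(-5, -15)*r(E) + 391 = 0*(-17/(-126)) + 391 = 0*(-17*(-1/126)) + 391 = 0*(17/126) + 391 = 0 + 391 = 391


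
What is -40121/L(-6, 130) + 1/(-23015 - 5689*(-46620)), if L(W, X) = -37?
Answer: 1451057811841/1338180480 ≈ 1084.4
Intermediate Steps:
-40121/L(-6, 130) + 1/(-23015 - 5689*(-46620)) = -40121/(-37) + 1/(-23015 - 5689*(-46620)) = -40121*(-1/37) - 1/46620/(-28704) = 40121/37 - 1/28704*(-1/46620) = 40121/37 + 1/1338180480 = 1451057811841/1338180480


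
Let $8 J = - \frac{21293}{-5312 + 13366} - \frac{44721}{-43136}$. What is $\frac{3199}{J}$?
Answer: $- \frac{4445552333824}{279155957} \approx -15925.0$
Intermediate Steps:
$J = - \frac{279155957}{1389669376}$ ($J = \frac{- \frac{21293}{-5312 + 13366} - \frac{44721}{-43136}}{8} = \frac{- \frac{21293}{8054} - - \frac{44721}{43136}}{8} = \frac{\left(-21293\right) \frac{1}{8054} + \frac{44721}{43136}}{8} = \frac{- \frac{21293}{8054} + \frac{44721}{43136}}{8} = \frac{1}{8} \left(- \frac{279155957}{173708672}\right) = - \frac{279155957}{1389669376} \approx -0.20088$)
$\frac{3199}{J} = \frac{3199}{- \frac{279155957}{1389669376}} = 3199 \left(- \frac{1389669376}{279155957}\right) = - \frac{4445552333824}{279155957}$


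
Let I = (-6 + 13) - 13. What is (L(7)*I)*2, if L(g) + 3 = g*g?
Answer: -552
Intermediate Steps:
I = -6 (I = 7 - 13 = -6)
L(g) = -3 + g² (L(g) = -3 + g*g = -3 + g²)
(L(7)*I)*2 = ((-3 + 7²)*(-6))*2 = ((-3 + 49)*(-6))*2 = (46*(-6))*2 = -276*2 = -552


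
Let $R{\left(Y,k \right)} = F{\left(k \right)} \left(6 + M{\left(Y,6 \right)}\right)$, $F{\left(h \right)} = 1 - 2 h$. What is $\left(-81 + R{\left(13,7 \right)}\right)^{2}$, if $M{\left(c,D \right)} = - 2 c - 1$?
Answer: $36864$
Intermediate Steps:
$M{\left(c,D \right)} = -1 - 2 c$
$R{\left(Y,k \right)} = \left(1 - 2 k\right) \left(5 - 2 Y\right)$ ($R{\left(Y,k \right)} = \left(1 - 2 k\right) \left(6 - \left(1 + 2 Y\right)\right) = \left(1 - 2 k\right) \left(5 - 2 Y\right)$)
$\left(-81 + R{\left(13,7 \right)}\right)^{2} = \left(-81 + \left(-1 + 2 \cdot 7\right) \left(-5 + 2 \cdot 13\right)\right)^{2} = \left(-81 + \left(-1 + 14\right) \left(-5 + 26\right)\right)^{2} = \left(-81 + 13 \cdot 21\right)^{2} = \left(-81 + 273\right)^{2} = 192^{2} = 36864$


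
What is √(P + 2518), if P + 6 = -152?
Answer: 2*√590 ≈ 48.580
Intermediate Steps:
P = -158 (P = -6 - 152 = -158)
√(P + 2518) = √(-158 + 2518) = √2360 = 2*√590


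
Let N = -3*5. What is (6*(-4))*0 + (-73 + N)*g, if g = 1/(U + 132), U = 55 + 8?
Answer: -88/195 ≈ -0.45128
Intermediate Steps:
U = 63
g = 1/195 (g = 1/(63 + 132) = 1/195 ≈ 0.0051282)
N = -15
(6*(-4))*0 + (-73 + N)*g = (6*(-4))*0 + (-73 - 15)*(1/195) = -24*0 - 88*1/195 = 0 - 88/195 = -88/195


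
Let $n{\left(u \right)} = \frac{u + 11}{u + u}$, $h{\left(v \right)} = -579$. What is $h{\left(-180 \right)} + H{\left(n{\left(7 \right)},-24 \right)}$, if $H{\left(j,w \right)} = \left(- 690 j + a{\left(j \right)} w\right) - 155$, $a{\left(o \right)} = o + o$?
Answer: $- \frac{11780}{7} \approx -1682.9$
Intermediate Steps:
$a{\left(o \right)} = 2 o$
$n{\left(u \right)} = \frac{11 + u}{2 u}$
$H{\left(j,w \right)} = -155 - 690 j + 2 j w$ ($H{\left(j,w \right)} = \left(- 690 j + 2 j w\right) - 155 = -155 - 690 j + 2 j w$)
$h{\left(-180 \right)} + H{\left(n{\left(7 \right)},-24 \right)} = -579 - \left(155 - 2 \frac{11 + 7}{2 \cdot 7} \left(-24\right) + 690 \cdot \frac{1}{2} \cdot \frac{1}{7} \left(11 + 7\right)\right) = -579 - \left(155 - 2 \cdot \frac{1}{2} \cdot \frac{1}{7} \cdot 18 \left(-24\right) + 690 \cdot \frac{1}{2} \cdot \frac{1}{7} \cdot 18\right) = -579 - \left(\frac{7295}{7} + \frac{432}{7}\right) = -579 - \frac{7727}{7} = - \frac{11780}{7}$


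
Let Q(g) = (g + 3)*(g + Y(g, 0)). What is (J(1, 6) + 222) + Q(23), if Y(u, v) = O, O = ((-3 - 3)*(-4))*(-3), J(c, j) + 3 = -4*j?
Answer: -1079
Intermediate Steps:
J(c, j) = -3 - 4*j
O = -72 (O = -6*(-4)*(-3) = 24*(-3) = -72)
Y(u, v) = -72
Q(g) = (-72 + g)*(3 + g) (Q(g) = (g + 3)*(g - 72) = (3 + g)*(-72 + g) = (-72 + g)*(3 + g))
(J(1, 6) + 222) + Q(23) = ((-3 - 4*6) + 222) + (-216 + 23² - 69*23) = ((-3 - 24) + 222) + (-216 + 529 - 1587) = (-27 + 222) - 1274 = 195 - 1274 = -1079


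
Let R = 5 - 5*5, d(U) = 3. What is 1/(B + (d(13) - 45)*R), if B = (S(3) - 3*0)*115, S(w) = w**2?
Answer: 1/1875 ≈ 0.00053333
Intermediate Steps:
R = -20 (R = 5 - 25 = -20)
B = 1035 (B = (3**2 - 3*0)*115 = (9 + 0)*115 = 9*115 = 1035)
1/(B + (d(13) - 45)*R) = 1/(1035 + (3 - 45)*(-20)) = 1/(1035 - 42*(-20)) = 1/(1035 + 840) = 1/1875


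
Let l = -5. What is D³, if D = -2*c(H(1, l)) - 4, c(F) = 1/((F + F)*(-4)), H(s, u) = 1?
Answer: -3375/64 ≈ -52.734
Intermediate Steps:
c(F) = -1/(8*F) (c(F) = -¼/(2*F) = (1/(2*F))*(-¼) = -1/(8*F))
D = -15/4 (D = -(-1)/(4*1) - 4 = -(-1)/4 - 4 = -2*(-⅛) - 4 = ¼ - 4 = -15/4 ≈ -3.7500)
D³ = (-15/4)³ = -3375/64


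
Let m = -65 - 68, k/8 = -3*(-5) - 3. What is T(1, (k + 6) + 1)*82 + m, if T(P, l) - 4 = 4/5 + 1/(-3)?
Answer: 3499/15 ≈ 233.27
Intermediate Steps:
k = 96 (k = 8*(-3*(-5) - 3) = 8*(15 - 3) = 8*12 = 96)
T(P, l) = 67/15 (T(P, l) = 4 + (4/5 + 1/(-3)) = 4 + (4*(1/5) + 1*(-1/3)) = 4 + (4/5 - 1/3) = 4 + 7/15 = 67/15)
m = -133
T(1, (k + 6) + 1)*82 + m = (67/15)*82 - 133 = 5494/15 - 133 = 3499/15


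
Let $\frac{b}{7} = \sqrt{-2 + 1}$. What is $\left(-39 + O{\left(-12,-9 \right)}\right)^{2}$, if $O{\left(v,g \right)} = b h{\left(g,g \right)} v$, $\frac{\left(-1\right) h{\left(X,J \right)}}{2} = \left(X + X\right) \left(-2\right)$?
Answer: $-36576783 - 471744 i \approx -3.6577 \cdot 10^{7} - 4.7174 \cdot 10^{5} i$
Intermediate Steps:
$h{\left(X,J \right)} = 8 X$ ($h{\left(X,J \right)} = - 2 \left(X + X\right) \left(-2\right) = - 2 \cdot 2 X \left(-2\right) = - 2 \left(- 4 X\right) = 8 X$)
$b = 7 i$ ($b = 7 \sqrt{-2 + 1} = 7 \sqrt{-1} = 7 i \approx 7.0 i$)
$O{\left(v,g \right)} = 56 i g v$ ($O{\left(v,g \right)} = 7 i 8 g v = 56 i g v$)
$\left(-39 + O{\left(-12,-9 \right)}\right)^{2} = \left(-39 + 56 i \left(-9\right) \left(-12\right)\right)^{2} = \left(-39 + 6048 i\right)^{2}$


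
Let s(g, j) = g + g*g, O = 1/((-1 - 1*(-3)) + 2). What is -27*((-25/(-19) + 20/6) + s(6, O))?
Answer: -23931/19 ≈ -1259.5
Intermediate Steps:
O = ¼ (O = 1/((-1 + 3) + 2) = 1/(2 + 2) = 1/4 = ¼ ≈ 0.25000)
s(g, j) = g + g²
-27*((-25/(-19) + 20/6) + s(6, O)) = -27*((-25/(-19) + 20/6) + 6*(1 + 6)) = -27*((-25*(-1/19) + 20*(⅙)) + 6*7) = -27*((25/19 + 10/3) + 42) = -27*(265/57 + 42) = -27*2659/57 = -23931/19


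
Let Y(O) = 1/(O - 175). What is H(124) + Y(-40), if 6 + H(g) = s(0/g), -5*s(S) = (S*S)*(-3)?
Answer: -1291/215 ≈ -6.0047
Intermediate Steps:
s(S) = 3*S**2/5 (s(S) = -S*S*(-3)/5 = -S**2*(-3)/5 = -(-3)*S**2/5 = 3*S**2/5)
H(g) = -6 (H(g) = -6 + 3*(0/g)**2/5 = -6 + (3/5)*0**2 = -6 + (3/5)*0 = -6 + 0 = -6)
Y(O) = 1/(-175 + O)
H(124) + Y(-40) = -6 + 1/(-175 - 40) = -6 + 1/(-215) = -6 - 1/215 = -1291/215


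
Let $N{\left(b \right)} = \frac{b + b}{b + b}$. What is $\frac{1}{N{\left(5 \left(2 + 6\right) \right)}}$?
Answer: $1$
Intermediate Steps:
$N{\left(b \right)} = 1$ ($N{\left(b \right)} = \frac{2 b}{2 b} = 2 b \frac{1}{2 b} = 1$)
$\frac{1}{N{\left(5 \left(2 + 6\right) \right)}} = 1^{-1} = 1$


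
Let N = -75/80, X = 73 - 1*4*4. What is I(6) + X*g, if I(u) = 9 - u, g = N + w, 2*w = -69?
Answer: -32271/16 ≈ -2016.9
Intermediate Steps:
w = -69/2 (w = (1/2)*(-69) = -69/2 ≈ -34.500)
X = 57 (X = 73 - 4*4 = 73 - 16 = 57)
N = -15/16 (N = -75*1/80 = -15/16 ≈ -0.93750)
g = -567/16 (g = -15/16 - 69/2 = -567/16 ≈ -35.438)
I(6) + X*g = (9 - 1*6) + 57*(-567/16) = (9 - 6) - 32319/16 = 3 - 32319/16 = -32271/16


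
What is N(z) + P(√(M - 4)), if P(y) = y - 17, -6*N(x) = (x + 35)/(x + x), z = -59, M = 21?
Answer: -1005/59 + √17 ≈ -12.911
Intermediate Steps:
N(x) = -(35 + x)/(12*x) (N(x) = -(x + 35)/(6*(x + x)) = -(35 + x)/(6*(2*x)) = -(35 + x)*1/(2*x)/6 = -(35 + x)/(12*x))
P(y) = -17 + y
N(z) + P(√(M - 4)) = (1/12)*(-35 - 1*(-59))/(-59) + (-17 + √(21 - 4)) = (1/12)*(-1/59)*(-35 + 59) + (-17 + √17) = (1/12)*(-1/59)*24 + (-17 + √17) = -2/59 + (-17 + √17) = -1005/59 + √17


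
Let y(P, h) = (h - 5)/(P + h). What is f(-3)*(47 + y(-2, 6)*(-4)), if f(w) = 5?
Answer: 230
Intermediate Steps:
y(P, h) = (-5 + h)/(P + h)
f(-3)*(47 + y(-2, 6)*(-4)) = 5*(47 + ((-5 + 6)/(-2 + 6))*(-4)) = 5*(47 + (1/4)*(-4)) = 5*(47 + ((¼)*1)*(-4)) = 5*(47 + (¼)*(-4)) = 5*(47 - 1) = 5*46 = 230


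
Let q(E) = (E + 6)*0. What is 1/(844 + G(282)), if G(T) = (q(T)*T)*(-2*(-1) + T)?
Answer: 1/844 ≈ 0.0011848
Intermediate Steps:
q(E) = 0 (q(E) = (6 + E)*0 = 0)
G(T) = 0 (G(T) = (0*T)*(-2*(-1) + T) = 0*(2 + T) = 0)
1/(844 + G(282)) = 1/(844 + 0) = 1/844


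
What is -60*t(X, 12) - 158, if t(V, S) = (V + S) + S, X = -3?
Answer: -1418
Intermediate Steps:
t(V, S) = V + 2*S (t(V, S) = (S + V) + S = V + 2*S)
-60*t(X, 12) - 158 = -60*(-3 + 2*12) - 158 = -60*(-3 + 24) - 158 = -60*21 - 158 = -1260 - 158 = -1418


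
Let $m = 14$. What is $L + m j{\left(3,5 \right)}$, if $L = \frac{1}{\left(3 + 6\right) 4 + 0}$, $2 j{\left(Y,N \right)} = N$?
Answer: $\frac{1261}{36} \approx 35.028$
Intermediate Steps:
$j{\left(Y,N \right)} = \frac{N}{2}$
$L = \frac{1}{36}$ ($L = \frac{1}{9 \cdot 4 + 0} = \frac{1}{36 + 0} = \frac{1}{36} \approx 0.027778$)
$L + m j{\left(3,5 \right)} = \frac{1}{36} + 14 \cdot \frac{1}{2} \cdot 5 = \frac{1}{36} + 14 \cdot \frac{5}{2} = \frac{1}{36} + 35 = \frac{1261}{36}$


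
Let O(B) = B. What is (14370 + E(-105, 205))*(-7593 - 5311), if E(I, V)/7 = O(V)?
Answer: -203947720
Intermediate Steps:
E(I, V) = 7*V
(14370 + E(-105, 205))*(-7593 - 5311) = (14370 + 7*205)*(-7593 - 5311) = (14370 + 1435)*(-12904) = 15805*(-12904) = -203947720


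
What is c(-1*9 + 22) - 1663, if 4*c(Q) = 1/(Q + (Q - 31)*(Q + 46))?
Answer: -6977949/4196 ≈ -1663.0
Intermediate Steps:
c(Q) = 1/(4*(Q + (-31 + Q)*(46 + Q))) (c(Q) = 1/(4*(Q + (Q - 31)*(Q + 46))) = 1/(4*(Q + (-31 + Q)*(46 + Q))))
c(-1*9 + 22) - 1663 = 1/(4*(-1426 + (-1*9 + 22)**2 + 16*(-1*9 + 22))) - 1663 = 1/(4*(-1426 + (-9 + 22)**2 + 16*(-9 + 22))) - 1663 = 1/(4*(-1426 + 13**2 + 16*13)) - 1663 = 1/(4*(-1426 + 169 + 208)) - 1663 = (1/4)/(-1049) - 1663 = (1/4)*(-1/1049) - 1663 = -1/4196 - 1663 = -6977949/4196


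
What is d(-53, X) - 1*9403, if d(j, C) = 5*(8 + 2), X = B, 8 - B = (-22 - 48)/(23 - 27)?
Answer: -9353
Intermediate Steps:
B = -19/2 (B = 8 - (-22 - 48)/(23 - 27) = 8 - (-70)/(-4) = 8 - (-70)*(-1)/4 = 8 - 1*35/2 = 8 - 35/2 = -19/2 ≈ -9.5000)
X = -19/2 ≈ -9.5000
d(j, C) = 50 (d(j, C) = 5*10 = 50)
d(-53, X) - 1*9403 = 50 - 1*9403 = 50 - 9403 = -9353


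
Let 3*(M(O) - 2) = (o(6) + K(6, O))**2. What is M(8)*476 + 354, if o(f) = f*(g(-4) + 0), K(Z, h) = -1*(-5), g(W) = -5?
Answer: 301418/3 ≈ 1.0047e+5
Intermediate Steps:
K(Z, h) = 5
o(f) = -5*f (o(f) = f*(-5 + 0) = f*(-5) = -5*f)
M(O) = 631/3 (M(O) = 2 + (-5*6 + 5)**2/3 = 2 + (-30 + 5)**2/3 = 2 + (1/3)*(-25)**2 = 2 + (1/3)*625 = 2 + 625/3 = 631/3)
M(8)*476 + 354 = (631/3)*476 + 354 = 300356/3 + 354 = 301418/3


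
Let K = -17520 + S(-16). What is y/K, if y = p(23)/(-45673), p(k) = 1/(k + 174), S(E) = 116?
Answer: 1/156593899724 ≈ 6.3859e-12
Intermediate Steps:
p(k) = 1/(174 + k)
K = -17404 (K = -17520 + 116 = -17404)
y = -1/8997581 (y = 1/((174 + 23)*(-45673)) = -1/45673/197 = (1/197)*(-1/45673) = -1/8997581 ≈ -1.1114e-7)
y/K = -1/8997581/(-17404) = -1/8997581*(-1/17404) = 1/156593899724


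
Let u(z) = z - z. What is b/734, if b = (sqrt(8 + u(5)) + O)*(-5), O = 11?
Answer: -55/734 - 5*sqrt(2)/367 ≈ -0.094199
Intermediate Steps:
u(z) = 0
b = -55 - 10*sqrt(2) (b = (sqrt(8 + 0) + 11)*(-5) = (sqrt(8) + 11)*(-5) = (2*sqrt(2) + 11)*(-5) = (11 + 2*sqrt(2))*(-5) = -55 - 10*sqrt(2) ≈ -69.142)
b/734 = (-55 - 10*sqrt(2))/734 = (-55 - 10*sqrt(2))*(1/734) = -55/734 - 5*sqrt(2)/367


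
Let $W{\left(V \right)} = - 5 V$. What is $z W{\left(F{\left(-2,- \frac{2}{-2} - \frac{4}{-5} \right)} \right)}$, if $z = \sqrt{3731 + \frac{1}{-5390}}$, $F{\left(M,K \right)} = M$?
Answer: $\frac{\sqrt{2212109790}}{77} \approx 610.82$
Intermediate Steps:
$z = \frac{\sqrt{2212109790}}{770}$ ($z = \sqrt{3731 - \frac{1}{5390}} = \sqrt{\frac{20110089}{5390}} = \frac{\sqrt{2212109790}}{770} \approx 61.082$)
$z W{\left(F{\left(-2,- \frac{2}{-2} - \frac{4}{-5} \right)} \right)} = \frac{\sqrt{2212109790}}{770} \left(\left(-5\right) \left(-2\right)\right) = \frac{\sqrt{2212109790}}{770} \cdot 10 = \frac{\sqrt{2212109790}}{77}$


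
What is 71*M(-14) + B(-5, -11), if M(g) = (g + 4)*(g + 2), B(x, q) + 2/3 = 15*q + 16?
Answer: 25111/3 ≈ 8370.3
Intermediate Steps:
B(x, q) = 46/3 + 15*q (B(x, q) = -⅔ + (15*q + 16) = -⅔ + (16 + 15*q) = 46/3 + 15*q)
M(g) = (2 + g)*(4 + g) (M(g) = (4 + g)*(2 + g) = (2 + g)*(4 + g))
71*M(-14) + B(-5, -11) = 71*(8 + (-14)² + 6*(-14)) + (46/3 + 15*(-11)) = 71*(8 + 196 - 84) + (46/3 - 165) = 71*120 - 449/3 = 8520 - 449/3 = 25111/3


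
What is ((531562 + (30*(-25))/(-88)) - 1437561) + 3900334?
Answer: 131751115/44 ≈ 2.9943e+6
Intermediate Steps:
((531562 + (30*(-25))/(-88)) - 1437561) + 3900334 = ((531562 - 750*(-1/88)) - 1437561) + 3900334 = ((531562 + 375/44) - 1437561) + 3900334 = (23389103/44 - 1437561) + 3900334 = -39863581/44 + 3900334 = 131751115/44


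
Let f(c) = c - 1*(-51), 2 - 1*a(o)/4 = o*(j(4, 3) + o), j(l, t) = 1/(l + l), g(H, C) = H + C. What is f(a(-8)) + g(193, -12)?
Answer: -12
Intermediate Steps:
g(H, C) = C + H
j(l, t) = 1/(2*l)
a(o) = 8 - 4*o*(⅛ + o) (a(o) = 8 - 4*o*((½)/4 + o) = 8 - 4*o*((½)*(¼) + o) = 8 - 4*o*(⅛ + o))
f(c) = 51 + c (f(c) = c + 51 = 51 + c)
f(a(-8)) + g(193, -12) = (51 + (8 - 4*(-8)² - ½*(-8))) + (-12 + 193) = (51 + (8 - 4*64 + 4)) + 181 = (51 + (8 - 256 + 4)) + 181 = (51 - 244) + 181 = -193 + 181 = -12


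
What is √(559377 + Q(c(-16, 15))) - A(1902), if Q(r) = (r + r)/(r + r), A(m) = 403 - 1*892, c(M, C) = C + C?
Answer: 489 + √559378 ≈ 1236.9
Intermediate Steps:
c(M, C) = 2*C
A(m) = -489 (A(m) = 403 - 892 = -489)
Q(r) = 1 (Q(r) = (2*r)/((2*r)) = (2*r)*(1/(2*r)) = 1)
√(559377 + Q(c(-16, 15))) - A(1902) = √(559377 + 1) - 1*(-489) = √559378 + 489 = 489 + √559378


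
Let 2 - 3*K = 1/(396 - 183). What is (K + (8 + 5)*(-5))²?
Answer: 1690032100/408321 ≈ 4139.0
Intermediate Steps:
K = 425/639 (K = ⅔ - 1/(3*(396 - 183)) = ⅔ - ⅓/213 = ⅔ - ⅓*1/213 = ⅔ - 1/639 = 425/639 ≈ 0.66510)
(K + (8 + 5)*(-5))² = (425/639 + (8 + 5)*(-5))² = (425/639 + 13*(-5))² = (425/639 - 65)² = (-41110/639)² = 1690032100/408321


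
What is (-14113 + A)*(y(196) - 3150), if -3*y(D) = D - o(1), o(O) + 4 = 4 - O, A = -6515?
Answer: 66332772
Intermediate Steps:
o(O) = -O (o(O) = -4 + (4 - O) = -O)
y(D) = -⅓ - D/3 (y(D) = -(D - (-1))/3 = -(D - 1*(-1))/3 = -(D + 1)/3 = -(1 + D)/3 = -⅓ - D/3)
(-14113 + A)*(y(196) - 3150) = (-14113 - 6515)*((-⅓ - ⅓*196) - 3150) = -20628*((-⅓ - 196/3) - 3150) = -20628*(-197/3 - 3150) = -20628*(-9647/3) = 66332772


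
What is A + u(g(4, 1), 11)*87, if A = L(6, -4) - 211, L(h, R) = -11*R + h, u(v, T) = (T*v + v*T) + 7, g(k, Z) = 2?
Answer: 4276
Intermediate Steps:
u(v, T) = 7 + 2*T*v (u(v, T) = (T*v + T*v) + 7 = 2*T*v + 7 = 7 + 2*T*v)
L(h, R) = h - 11*R
A = -161 (A = (6 - 11*(-4)) - 211 = (6 + 44) - 211 = 50 - 211 = -161)
A + u(g(4, 1), 11)*87 = -161 + (7 + 2*11*2)*87 = -161 + (7 + 44)*87 = -161 + 51*87 = -161 + 4437 = 4276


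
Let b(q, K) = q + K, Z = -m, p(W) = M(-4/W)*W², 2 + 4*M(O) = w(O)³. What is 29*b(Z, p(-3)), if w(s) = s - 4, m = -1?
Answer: -8033/6 ≈ -1338.8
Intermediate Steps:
w(s) = -4 + s
M(O) = -½ + (-4 + O)³/4
p(W) = W²*(-½ + (-4 - 4/W)³/4) (p(W) = (-½ + (-4 - 4/W)³/4)*W² = W²*(-½ + (-4 - 4/W)³/4))
Z = 1 (Z = -1*(-1) = 1)
b(q, K) = K + q
29*b(Z, p(-3)) = 29*((½)*(-1*(-3)³ - 32*(1 - 3)³)/(-3) + 1) = 29*((½)*(-⅓)*(-1*(-27) - 32*(-2)³) + 1) = 29*((½)*(-⅓)*(27 - 32*(-8)) + 1) = 29*((½)*(-⅓)*(27 + 256) + 1) = 29*((½)*(-⅓)*283 + 1) = 29*(-283/6 + 1) = 29*(-277/6) = -8033/6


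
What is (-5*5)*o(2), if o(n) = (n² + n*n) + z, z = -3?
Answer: -125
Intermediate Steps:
o(n) = -3 + 2*n² (o(n) = (n² + n*n) - 3 = (n² + n²) - 3 = 2*n² - 3 = -3 + 2*n²)
(-5*5)*o(2) = (-5*5)*(-3 + 2*2²) = -25*(-3 + 2*4) = -25*(-3 + 8) = -25*5 = -125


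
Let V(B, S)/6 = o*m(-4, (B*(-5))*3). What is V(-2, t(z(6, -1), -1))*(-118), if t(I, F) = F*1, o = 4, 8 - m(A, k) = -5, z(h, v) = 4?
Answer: -36816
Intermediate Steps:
m(A, k) = 13 (m(A, k) = 8 - 1*(-5) = 8 + 5 = 13)
t(I, F) = F
V(B, S) = 312 (V(B, S) = 6*(4*13) = 6*52 = 312)
V(-2, t(z(6, -1), -1))*(-118) = 312*(-118) = -36816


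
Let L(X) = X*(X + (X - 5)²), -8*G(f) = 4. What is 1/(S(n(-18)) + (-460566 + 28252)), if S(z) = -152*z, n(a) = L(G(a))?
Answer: -1/430053 ≈ -2.3253e-6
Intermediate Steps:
G(f) = -½ (G(f) = -⅛*4 = -½)
L(X) = X*(X + (-5 + X)²)
n(a) = -119/8 (n(a) = -(-½ + (-5 - ½)²)/2 = -(-½ + (-11/2)²)/2 = -(-½ + 121/4)/2 = -½*119/4 = -119/8)
1/(S(n(-18)) + (-460566 + 28252)) = 1/(-152*(-119/8) + (-460566 + 28252)) = 1/(2261 - 432314) = 1/(-430053) = -1/430053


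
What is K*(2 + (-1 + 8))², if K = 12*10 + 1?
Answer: 9801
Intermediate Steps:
K = 121 (K = 120 + 1 = 121)
K*(2 + (-1 + 8))² = 121*(2 + (-1 + 8))² = 121*(2 + 7)² = 121*9² = 121*81 = 9801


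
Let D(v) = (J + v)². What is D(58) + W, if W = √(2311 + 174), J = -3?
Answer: 3025 + √2485 ≈ 3074.9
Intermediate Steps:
W = √2485 ≈ 49.850
D(v) = (-3 + v)²
D(58) + W = (-3 + 58)² + √2485 = 55² + √2485 = 3025 + √2485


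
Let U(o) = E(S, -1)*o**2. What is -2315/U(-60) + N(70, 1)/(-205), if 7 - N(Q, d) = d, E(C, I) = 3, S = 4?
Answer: -4315/17712 ≈ -0.24362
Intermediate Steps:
U(o) = 3*o**2
N(Q, d) = 7 - d
-2315/U(-60) + N(70, 1)/(-205) = -2315/(3*(-60)**2) + (7 - 1*1)/(-205) = -2315/(3*3600) + (7 - 1)*(-1/205) = -2315/10800 + 6*(-1/205) = -2315*1/10800 - 6/205 = -463/2160 - 6/205 = -4315/17712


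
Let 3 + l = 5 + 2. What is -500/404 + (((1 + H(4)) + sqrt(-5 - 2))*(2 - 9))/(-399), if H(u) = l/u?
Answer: -6923/5757 + I*sqrt(7)/57 ≈ -1.2025 + 0.046417*I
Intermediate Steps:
l = 4 (l = -3 + (5 + 2) = -3 + 7 = 4)
H(u) = 4/u
-500/404 + (((1 + H(4)) + sqrt(-5 - 2))*(2 - 9))/(-399) = -500/404 + (((1 + 4/4) + sqrt(-5 - 2))*(2 - 9))/(-399) = -500*1/404 + (((1 + 4*(1/4)) + sqrt(-7))*(-7))*(-1/399) = -125/101 + (((1 + 1) + I*sqrt(7))*(-7))*(-1/399) = -125/101 + ((2 + I*sqrt(7))*(-7))*(-1/399) = -125/101 + (-14 - 7*I*sqrt(7))*(-1/399) = -125/101 + (2/57 + I*sqrt(7)/57) = -6923/5757 + I*sqrt(7)/57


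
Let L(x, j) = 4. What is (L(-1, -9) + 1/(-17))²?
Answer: 4489/289 ≈ 15.533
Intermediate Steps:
(L(-1, -9) + 1/(-17))² = (4 + 1/(-17))² = (4 - 1/17)² = (67/17)² = 4489/289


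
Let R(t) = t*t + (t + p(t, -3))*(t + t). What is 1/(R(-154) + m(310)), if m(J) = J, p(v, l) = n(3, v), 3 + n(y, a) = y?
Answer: 1/71458 ≈ 1.3994e-5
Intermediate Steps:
n(y, a) = -3 + y
p(v, l) = 0 (p(v, l) = -3 + 3 = 0)
R(t) = 3*t**2 (R(t) = t*t + (t + 0)*(t + t) = t**2 + t*(2*t) = t**2 + 2*t**2 = 3*t**2)
1/(R(-154) + m(310)) = 1/(3*(-154)**2 + 310) = 1/(3*23716 + 310) = 1/(71148 + 310) = 1/71458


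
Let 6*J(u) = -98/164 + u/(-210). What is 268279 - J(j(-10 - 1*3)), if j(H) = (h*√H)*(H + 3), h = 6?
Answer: 131993317/492 - I*√13/21 ≈ 2.6828e+5 - 0.17169*I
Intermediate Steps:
j(H) = 6*√H*(3 + H) (j(H) = (6*√H)*(H + 3) = (6*√H)*(3 + H) = 6*√H*(3 + H))
J(u) = -49/492 - u/1260 (J(u) = (-98/164 + u/(-210))/6 = (-98*1/164 + u*(-1/210))/6 = (-49/82 - u/210)/6 = -49/492 - u/1260)
268279 - J(j(-10 - 1*3)) = 268279 - (-49/492 - √(-10 - 1*3)*(3 + (-10 - 1*3))/210) = 268279 - (-49/492 - √(-10 - 3)*(3 + (-10 - 3))/210) = 268279 - (-49/492 - √(-13)*(3 - 13)/210) = 268279 - (-49/492 - I*√13*(-10)/210) = 268279 - (-49/492 - (-1)*I*√13/21) = 268279 - (-49/492 + I*√13/21) = 268279 + (49/492 - I*√13/21) = 131993317/492 - I*√13/21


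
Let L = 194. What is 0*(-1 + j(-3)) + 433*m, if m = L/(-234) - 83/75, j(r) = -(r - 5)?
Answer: -2451646/2925 ≈ -838.17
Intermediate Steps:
j(r) = 5 - r (j(r) = -(-5 + r) = 5 - r)
m = -5662/2925 (m = 194/(-234) - 83/75 = 194*(-1/234) - 83*1/75 = -97/117 - 83/75 = -5662/2925 ≈ -1.9357)
0*(-1 + j(-3)) + 433*m = 0*(-1 + (5 - 1*(-3))) + 433*(-5662/2925) = 0*(-1 + (5 + 3)) - 2451646/2925 = 0*(-1 + 8) - 2451646/2925 = 0*7 - 2451646/2925 = 0 - 2451646/2925 = -2451646/2925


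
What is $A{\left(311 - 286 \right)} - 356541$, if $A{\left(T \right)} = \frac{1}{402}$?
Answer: $- \frac{143329481}{402} \approx -3.5654 \cdot 10^{5}$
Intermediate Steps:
$A{\left(T \right)} = \frac{1}{402}$
$A{\left(311 - 286 \right)} - 356541 = \frac{1}{402} - 356541 = - \frac{143329481}{402}$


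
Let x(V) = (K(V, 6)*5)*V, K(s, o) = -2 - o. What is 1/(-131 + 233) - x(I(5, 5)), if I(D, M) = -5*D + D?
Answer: -81599/102 ≈ -799.99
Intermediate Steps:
I(D, M) = -4*D
x(V) = -40*V (x(V) = ((-2 - 1*6)*5)*V = ((-2 - 6)*5)*V = (-8*5)*V = -40*V)
1/(-131 + 233) - x(I(5, 5)) = 1/(-131 + 233) - (-40)*(-4*5) = 1/102 - (-40)*(-20) = 1/102 - 1*800 = 1/102 - 800 = -81599/102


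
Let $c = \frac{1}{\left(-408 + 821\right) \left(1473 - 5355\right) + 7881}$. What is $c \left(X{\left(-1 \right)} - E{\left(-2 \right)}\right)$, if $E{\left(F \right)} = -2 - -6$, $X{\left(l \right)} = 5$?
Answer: $- \frac{1}{1595385} \approx -6.2681 \cdot 10^{-7}$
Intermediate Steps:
$E{\left(F \right)} = 4$ ($E{\left(F \right)} = -2 + 6 = 4$)
$c = - \frac{1}{1595385}$ ($c = \frac{1}{413 \left(-3882\right) + 7881} = \frac{1}{-1603266 + 7881} = \frac{1}{-1595385} = - \frac{1}{1595385} \approx -6.2681 \cdot 10^{-7}$)
$c \left(X{\left(-1 \right)} - E{\left(-2 \right)}\right) = - \frac{5 - 4}{1595385} = \left(- \frac{1}{1595385}\right) 1 = - \frac{1}{1595385}$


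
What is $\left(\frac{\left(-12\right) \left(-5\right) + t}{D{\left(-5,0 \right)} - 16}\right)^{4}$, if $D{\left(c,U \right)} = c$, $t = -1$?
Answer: $\frac{12117361}{194481} \approx 62.306$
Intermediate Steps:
$\left(\frac{\left(-12\right) \left(-5\right) + t}{D{\left(-5,0 \right)} - 16}\right)^{4} = \left(\frac{\left(-12\right) \left(-5\right) - 1}{-5 - 16}\right)^{4} = \left(\frac{60 - 1}{-21}\right)^{4} = \left(59 \left(- \frac{1}{21}\right)\right)^{4} = \left(- \frac{59}{21}\right)^{4} = \frac{12117361}{194481}$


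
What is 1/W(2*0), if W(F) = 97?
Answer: 1/97 ≈ 0.010309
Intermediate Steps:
1/W(2*0) = 1/97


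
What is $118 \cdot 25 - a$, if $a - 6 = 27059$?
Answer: $-24115$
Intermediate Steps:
$a = 27065$ ($a = 6 + 27059 = 27065$)
$118 \cdot 25 - a = 118 \cdot 25 - 27065 = 2950 - 27065 = -24115$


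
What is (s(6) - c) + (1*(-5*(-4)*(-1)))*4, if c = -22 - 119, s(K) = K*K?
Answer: 97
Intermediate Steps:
s(K) = K**2
c = -141
(s(6) - c) + (1*(-5*(-4)*(-1)))*4 = (6**2 - 1*(-141)) + (1*(-5*(-4)*(-1)))*4 = (36 + 141) + (1*(20*(-1)))*4 = 177 + (1*(-20))*4 = 177 - 20*4 = 177 - 80 = 97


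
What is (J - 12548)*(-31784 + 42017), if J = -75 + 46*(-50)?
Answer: -152707059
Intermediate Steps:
J = -2375 (J = -75 - 2300 = -2375)
(J - 12548)*(-31784 + 42017) = (-2375 - 12548)*(-31784 + 42017) = -14923*10233 = -152707059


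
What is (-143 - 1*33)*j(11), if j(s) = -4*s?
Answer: 7744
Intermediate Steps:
(-143 - 1*33)*j(11) = (-143 - 1*33)*(-4*11) = (-143 - 33)*(-44) = -176*(-44) = 7744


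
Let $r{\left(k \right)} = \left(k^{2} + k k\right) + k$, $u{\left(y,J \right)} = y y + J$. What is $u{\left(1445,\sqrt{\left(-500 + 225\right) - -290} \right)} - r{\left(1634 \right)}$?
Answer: $-3253521 + \sqrt{15} \approx -3.2535 \cdot 10^{6}$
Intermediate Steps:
$u{\left(y,J \right)} = J + y^{2}$ ($u{\left(y,J \right)} = y^{2} + J = J + y^{2}$)
$r{\left(k \right)} = k + 2 k^{2}$ ($r{\left(k \right)} = \left(k^{2} + k^{2}\right) + k = 2 k^{2} + k = k + 2 k^{2}$)
$u{\left(1445,\sqrt{\left(-500 + 225\right) - -290} \right)} - r{\left(1634 \right)} = \left(\sqrt{\left(-500 + 225\right) - -290} + 1445^{2}\right) - 1634 \left(1 + 2 \cdot 1634\right) = \left(\sqrt{-275 + 290} + 2088025\right) - 1634 \left(1 + 3268\right) = \left(\sqrt{15} + 2088025\right) - 1634 \cdot 3269 = \left(2088025 + \sqrt{15}\right) - 5341546 = -3253521 + \sqrt{15}$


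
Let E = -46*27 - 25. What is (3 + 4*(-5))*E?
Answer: 21539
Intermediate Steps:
E = -1267 (E = -1242 - 25 = -1267)
(3 + 4*(-5))*E = (3 + 4*(-5))*(-1267) = (3 - 20)*(-1267) = -17*(-1267) = 21539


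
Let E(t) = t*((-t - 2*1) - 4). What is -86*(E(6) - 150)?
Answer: 19092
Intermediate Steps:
E(t) = t*(-6 - t) (E(t) = t*((-t - 2) - 4) = t*((-2 - t) - 4) = t*(-6 - t))
-86*(E(6) - 150) = -86*(-1*6*(6 + 6) - 150) = -86*(-1*6*12 - 150) = -86*(-72 - 150) = -86*(-222) = 19092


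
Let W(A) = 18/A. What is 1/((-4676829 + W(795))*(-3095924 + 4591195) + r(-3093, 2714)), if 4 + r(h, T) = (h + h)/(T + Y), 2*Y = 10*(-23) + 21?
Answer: -1383035/9671739043359439691 ≈ -1.4300e-13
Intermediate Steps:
Y = -209/2 (Y = (10*(-23) + 21)/2 = (-230 + 21)/2 = (½)*(-209) = -209/2 ≈ -104.50)
r(h, T) = -4 + 2*h/(-209/2 + T) (r(h, T) = -4 + (h + h)/(T - 209/2) = -4 + (2*h)/(-209/2 + T) = -4 + 2*h/(-209/2 + T))
1/((-4676829 + W(795))*(-3095924 + 4591195) + r(-3093, 2714)) = 1/((-4676829 + 18/795)*(-3095924 + 4591195) + 4*(209 - 3093 - 2*2714)/(-209 + 2*2714)) = 1/((-4676829 + 18*(1/795))*1495271 + 4*(209 - 3093 - 5428)/(-209 + 5428)) = 1/((-4676829 + 6/265)*1495271 + 4*(-8312)/5219) = 1/(-1239359679/265*1495271 + 4*(1/5219)*(-8312)) = 1/(-1853178586578009/265 - 33248/5219) = 1/(-9671739043359439691/1383035) = -1383035/9671739043359439691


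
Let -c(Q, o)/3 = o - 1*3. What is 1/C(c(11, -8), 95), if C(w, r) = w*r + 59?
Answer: 1/3194 ≈ 0.00031309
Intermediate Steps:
c(Q, o) = 9 - 3*o (c(Q, o) = -3*(o - 1*3) = -3*(o - 3) = -3*(-3 + o) = 9 - 3*o)
C(w, r) = 59 + r*w (C(w, r) = r*w + 59 = 59 + r*w)
1/C(c(11, -8), 95) = 1/(59 + 95*(9 - 3*(-8))) = 1/(59 + 95*(9 + 24)) = 1/(59 + 95*33) = 1/(59 + 3135) = 1/3194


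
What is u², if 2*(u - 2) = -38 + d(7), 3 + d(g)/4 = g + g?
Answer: 25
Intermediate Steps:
d(g) = -12 + 8*g (d(g) = -12 + 4*(g + g) = -12 + 4*(2*g) = -12 + 8*g)
u = 5 (u = 2 + (-38 + (-12 + 8*7))/2 = 2 + (-38 + (-12 + 56))/2 = 2 + (-38 + 44)/2 = 2 + (½)*6 = 2 + 3 = 5)
u² = 5² = 25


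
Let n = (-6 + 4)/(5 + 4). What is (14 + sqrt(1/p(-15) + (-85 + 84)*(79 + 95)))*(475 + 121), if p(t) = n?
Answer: 8344 + 298*I*sqrt(714) ≈ 8344.0 + 7962.8*I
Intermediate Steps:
n = -2/9 ≈ -0.22222
p(t) = -2/9
(14 + sqrt(1/p(-15) + (-85 + 84)*(79 + 95)))*(475 + 121) = (14 + sqrt(1/(-2/9) + (-85 + 84)*(79 + 95)))*(475 + 121) = (14 + sqrt(-9/2 - 1*174))*596 = (14 + sqrt(-9/2 - 174))*596 = (14 + sqrt(-357/2))*596 = (14 + I*sqrt(714)/2)*596 = 8344 + 298*I*sqrt(714)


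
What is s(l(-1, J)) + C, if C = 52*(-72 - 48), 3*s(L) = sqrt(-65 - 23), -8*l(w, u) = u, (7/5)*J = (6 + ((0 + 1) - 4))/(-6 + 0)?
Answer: -6240 + 2*I*sqrt(22)/3 ≈ -6240.0 + 3.1269*I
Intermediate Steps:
J = -5/14 (J = 5*((6 + ((0 + 1) - 4))/(-6 + 0))/7 = 5*((6 + (1 - 4))/(-6))/7 = 5*((6 - 3)*(-1/6))/7 = 5*(3*(-1/6))/7 = (5/7)*(-1/2) = -5/14 ≈ -0.35714)
l(w, u) = -u/8
s(L) = 2*I*sqrt(22)/3 (s(L) = sqrt(-65 - 23)/3 = sqrt(-88)/3 = (2*I*sqrt(22))/3 = 2*I*sqrt(22)/3)
C = -6240 (C = 52*(-120) = -6240)
s(l(-1, J)) + C = 2*I*sqrt(22)/3 - 6240 = -6240 + 2*I*sqrt(22)/3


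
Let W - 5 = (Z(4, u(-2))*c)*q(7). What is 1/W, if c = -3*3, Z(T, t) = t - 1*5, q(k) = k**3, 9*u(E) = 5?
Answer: 1/13725 ≈ 7.2860e-5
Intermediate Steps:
u(E) = 5/9 (u(E) = (1/9)*5 = 5/9)
Z(T, t) = -5 + t (Z(T, t) = t - 5 = -5 + t)
c = -9
W = 13725 (W = 5 + ((-5 + 5/9)*(-9))*7**3 = 5 - 40/9*(-9)*343 = 5 + 40*343 = 5 + 13720 = 13725)
1/W = 1/13725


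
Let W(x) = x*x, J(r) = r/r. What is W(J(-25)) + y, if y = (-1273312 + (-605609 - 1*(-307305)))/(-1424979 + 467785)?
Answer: 1264405/478597 ≈ 2.6419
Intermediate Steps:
J(r) = 1
W(x) = x²
y = 785808/478597 (y = (-1273312 + (-605609 + 307305))/(-957194) = (-1273312 - 298304)*(-1/957194) = -1571616*(-1/957194) = 785808/478597 ≈ 1.6419)
W(J(-25)) + y = 1² + 785808/478597 = 1 + 785808/478597 = 1264405/478597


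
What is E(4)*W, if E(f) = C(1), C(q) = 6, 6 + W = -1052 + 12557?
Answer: 68994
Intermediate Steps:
W = 11499 (W = -6 + (-1052 + 12557) = -6 + 11505 = 11499)
E(f) = 6
E(4)*W = 6*11499 = 68994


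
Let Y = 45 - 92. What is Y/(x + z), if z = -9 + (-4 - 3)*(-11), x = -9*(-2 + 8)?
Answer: -47/14 ≈ -3.3571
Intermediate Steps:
x = -54 (x = -9*6 = -54)
z = 68 (z = -9 - 7*(-11) = -9 + 77 = 68)
Y = -47
Y/(x + z) = -47/(-54 + 68) = -47/14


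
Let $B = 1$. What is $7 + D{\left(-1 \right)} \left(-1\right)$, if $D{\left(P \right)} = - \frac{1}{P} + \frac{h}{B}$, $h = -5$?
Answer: $11$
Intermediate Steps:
$D{\left(P \right)} = -5 - \frac{1}{P}$ ($D{\left(P \right)} = - \frac{1}{P} - \frac{5}{1} = - \frac{1}{P} - 5 = -5 - \frac{1}{P}$)
$7 + D{\left(-1 \right)} \left(-1\right) = 7 + \left(-5 - \frac{1}{-1}\right) \left(-1\right) = 7 + \left(-5 - -1\right) \left(-1\right) = 7 + \left(-5 + 1\right) \left(-1\right) = 7 - -4 = 7 + 4 = 11$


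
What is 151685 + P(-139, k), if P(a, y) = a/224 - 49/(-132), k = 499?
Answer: 1121253677/7392 ≈ 1.5168e+5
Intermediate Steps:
P(a, y) = 49/132 + a/224 (P(a, y) = a*(1/224) - 49*(-1/132) = a/224 + 49/132 = 49/132 + a/224)
151685 + P(-139, k) = 151685 + (49/132 + (1/224)*(-139)) = 151685 + (49/132 - 139/224) = 151685 - 1843/7392 = 1121253677/7392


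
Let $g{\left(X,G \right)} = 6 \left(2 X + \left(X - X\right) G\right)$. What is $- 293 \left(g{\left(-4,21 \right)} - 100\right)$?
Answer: $43364$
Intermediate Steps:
$g{\left(X,G \right)} = 12 X$ ($g{\left(X,G \right)} = 6 \left(2 X + 0 G\right) = 6 \left(2 X + 0\right) = 6 \cdot 2 X = 12 X$)
$- 293 \left(g{\left(-4,21 \right)} - 100\right) = - 293 \left(12 \left(-4\right) - 100\right) = - 293 \left(-48 - 100\right) = \left(-293\right) \left(-148\right) = 43364$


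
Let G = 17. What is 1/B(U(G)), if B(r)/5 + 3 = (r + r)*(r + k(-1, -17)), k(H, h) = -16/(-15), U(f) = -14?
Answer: 3/5387 ≈ 0.00055690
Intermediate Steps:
k(H, h) = 16/15 (k(H, h) = -16*(-1/15) = 16/15)
B(r) = -15 + 10*r*(16/15 + r) (B(r) = -15 + 5*((r + r)*(r + 16/15)) = -15 + 5*((2*r)*(16/15 + r)) = -15 + 5*(2*r*(16/15 + r)) = -15 + 10*r*(16/15 + r))
1/B(U(G)) = 1/(-15 + 10*(-14)² + (32/3)*(-14)) = 1/(-15 + 10*196 - 448/3) = 1/(-15 + 1960 - 448/3) = 1/(5387/3) = 3/5387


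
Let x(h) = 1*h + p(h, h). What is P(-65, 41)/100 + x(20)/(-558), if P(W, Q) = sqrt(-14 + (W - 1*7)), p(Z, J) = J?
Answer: -20/279 + I*sqrt(86)/100 ≈ -0.071685 + 0.092736*I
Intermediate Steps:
P(W, Q) = sqrt(-21 + W) (P(W, Q) = sqrt(-14 + (W - 7)) = sqrt(-14 + (-7 + W)) = sqrt(-21 + W))
x(h) = 2*h (x(h) = 1*h + h = h + h = 2*h)
P(-65, 41)/100 + x(20)/(-558) = sqrt(-21 - 65)/100 + (2*20)/(-558) = sqrt(-86)*(1/100) + 40*(-1/558) = (I*sqrt(86))*(1/100) - 20/279 = I*sqrt(86)/100 - 20/279 = -20/279 + I*sqrt(86)/100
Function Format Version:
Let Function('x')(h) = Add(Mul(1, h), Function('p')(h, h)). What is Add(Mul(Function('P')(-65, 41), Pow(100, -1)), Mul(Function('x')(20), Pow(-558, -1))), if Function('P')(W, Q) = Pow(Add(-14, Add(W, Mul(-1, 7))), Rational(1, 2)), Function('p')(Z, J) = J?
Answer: Add(Rational(-20, 279), Mul(Rational(1, 100), I, Pow(86, Rational(1, 2)))) ≈ Add(-0.071685, Mul(0.092736, I))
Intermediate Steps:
Function('P')(W, Q) = Pow(Add(-21, W), Rational(1, 2)) (Function('P')(W, Q) = Pow(Add(-14, Add(W, -7)), Rational(1, 2)) = Pow(Add(-14, Add(-7, W)), Rational(1, 2)) = Pow(Add(-21, W), Rational(1, 2)))
Function('x')(h) = Mul(2, h) (Function('x')(h) = Add(Mul(1, h), h) = Add(h, h) = Mul(2, h))
Add(Mul(Function('P')(-65, 41), Pow(100, -1)), Mul(Function('x')(20), Pow(-558, -1))) = Add(Mul(Pow(Add(-21, -65), Rational(1, 2)), Pow(100, -1)), Mul(Mul(2, 20), Pow(-558, -1))) = Add(Mul(Pow(-86, Rational(1, 2)), Rational(1, 100)), Mul(40, Rational(-1, 558))) = Add(Mul(Mul(I, Pow(86, Rational(1, 2))), Rational(1, 100)), Rational(-20, 279)) = Add(Mul(Rational(1, 100), I, Pow(86, Rational(1, 2))), Rational(-20, 279)) = Add(Rational(-20, 279), Mul(Rational(1, 100), I, Pow(86, Rational(1, 2))))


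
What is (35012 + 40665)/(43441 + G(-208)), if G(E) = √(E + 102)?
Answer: 3287484557/1887120587 - 75677*I*√106/1887120587 ≈ 1.7421 - 0.00041287*I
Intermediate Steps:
G(E) = √(102 + E)
(35012 + 40665)/(43441 + G(-208)) = (35012 + 40665)/(43441 + √(102 - 208)) = 75677/(43441 + √(-106)) = 75677/(43441 + I*√106)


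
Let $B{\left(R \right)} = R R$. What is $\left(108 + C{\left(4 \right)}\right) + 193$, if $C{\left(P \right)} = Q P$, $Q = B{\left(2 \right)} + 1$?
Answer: $321$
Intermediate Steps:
$B{\left(R \right)} = R^{2}$
$Q = 5$ ($Q = 2^{2} + 1 = 4 + 1 = 5$)
$C{\left(P \right)} = 5 P$
$\left(108 + C{\left(4 \right)}\right) + 193 = \left(108 + 5 \cdot 4\right) + 193 = \left(108 + 20\right) + 193 = 128 + 193 = 321$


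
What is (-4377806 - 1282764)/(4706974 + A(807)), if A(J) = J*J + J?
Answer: -566057/535903 ≈ -1.0563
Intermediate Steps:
A(J) = J + J² (A(J) = J² + J = J + J²)
(-4377806 - 1282764)/(4706974 + A(807)) = (-4377806 - 1282764)/(4706974 + 807*(1 + 807)) = -5660570/(4706974 + 807*808) = -5660570/(4706974 + 652056) = -5660570/5359030 = -5660570*1/5359030 = -566057/535903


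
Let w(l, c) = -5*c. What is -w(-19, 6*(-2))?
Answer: -60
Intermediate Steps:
-w(-19, 6*(-2)) = -(-5)*6*(-2) = -(-5)*(-12) = -1*60 = -60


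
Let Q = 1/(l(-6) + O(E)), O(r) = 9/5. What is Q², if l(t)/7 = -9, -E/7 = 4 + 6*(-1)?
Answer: 25/93636 ≈ 0.00026699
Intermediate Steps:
E = 14 (E = -7*(4 + 6*(-1)) = -7*(4 - 6) = -7*(-2) = 14)
O(r) = 9/5 (O(r) = 9*(⅕) = 9/5)
l(t) = -63 (l(t) = 7*(-9) = -63)
Q = -5/306 (Q = 1/(-63 + 9/5) = 1/(-306/5) = -5/306 ≈ -0.016340)
Q² = (-5/306)² = 25/93636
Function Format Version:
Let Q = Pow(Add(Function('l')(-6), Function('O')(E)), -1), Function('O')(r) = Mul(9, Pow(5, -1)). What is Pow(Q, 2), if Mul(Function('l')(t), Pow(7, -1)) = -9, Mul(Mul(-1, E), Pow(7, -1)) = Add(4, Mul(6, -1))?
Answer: Rational(25, 93636) ≈ 0.00026699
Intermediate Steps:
E = 14 (E = Mul(-7, Add(4, Mul(6, -1))) = Mul(-7, Add(4, -6)) = Mul(-7, -2) = 14)
Function('O')(r) = Rational(9, 5) (Function('O')(r) = Mul(9, Rational(1, 5)) = Rational(9, 5))
Function('l')(t) = -63 (Function('l')(t) = Mul(7, -9) = -63)
Q = Rational(-5, 306) (Q = Pow(Add(-63, Rational(9, 5)), -1) = Pow(Rational(-306, 5), -1) = Rational(-5, 306) ≈ -0.016340)
Pow(Q, 2) = Pow(Rational(-5, 306), 2) = Rational(25, 93636)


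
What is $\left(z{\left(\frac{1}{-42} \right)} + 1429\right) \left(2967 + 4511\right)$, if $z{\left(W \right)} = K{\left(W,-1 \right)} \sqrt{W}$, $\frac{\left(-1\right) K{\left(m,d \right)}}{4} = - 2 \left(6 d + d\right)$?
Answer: $10686062 - \frac{29912 i \sqrt{42}}{3} \approx 1.0686 \cdot 10^{7} - 64617.0 i$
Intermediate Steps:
$K{\left(m,d \right)} = 56 d$ ($K{\left(m,d \right)} = - 4 \left(- 2 \left(6 d + d\right)\right) = - 4 \left(- 2 \cdot 7 d\right) = - 4 \left(- 14 d\right) = 56 d$)
$z{\left(W \right)} = - 56 \sqrt{W}$ ($z{\left(W \right)} = 56 \left(-1\right) \sqrt{W} = - 56 \sqrt{W}$)
$\left(z{\left(\frac{1}{-42} \right)} + 1429\right) \left(2967 + 4511\right) = \left(- 56 \sqrt{\frac{1}{-42}} + 1429\right) \left(2967 + 4511\right) = \left(- 56 \sqrt{- \frac{1}{42}} + 1429\right) 7478 = \left(- 56 \frac{i \sqrt{42}}{42} + 1429\right) 7478 = \left(- \frac{4 i \sqrt{42}}{3} + 1429\right) 7478 = \left(1429 - \frac{4 i \sqrt{42}}{3}\right) 7478 = 10686062 - \frac{29912 i \sqrt{42}}{3}$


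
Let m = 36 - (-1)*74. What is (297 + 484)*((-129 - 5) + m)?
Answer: -18744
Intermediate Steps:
m = 110 (m = 36 - 1*(-74) = 36 + 74 = 110)
(297 + 484)*((-129 - 5) + m) = (297 + 484)*((-129 - 5) + 110) = 781*(-134 + 110) = 781*(-24) = -18744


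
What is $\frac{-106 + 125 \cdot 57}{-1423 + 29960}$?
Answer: $\frac{7019}{28537} \approx 0.24596$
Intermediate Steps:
$\frac{-106 + 125 \cdot 57}{-1423 + 29960} = \frac{-106 + 7125}{28537} = 7019 \cdot \frac{1}{28537} = \frac{7019}{28537}$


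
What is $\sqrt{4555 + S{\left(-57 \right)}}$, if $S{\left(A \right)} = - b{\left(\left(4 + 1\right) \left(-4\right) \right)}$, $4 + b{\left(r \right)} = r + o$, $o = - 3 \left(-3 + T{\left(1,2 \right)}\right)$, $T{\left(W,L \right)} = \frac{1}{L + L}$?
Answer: $\frac{\sqrt{18283}}{2} \approx 67.607$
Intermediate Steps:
$T{\left(W,L \right)} = \frac{1}{2 L}$
$o = \frac{33}{4}$ ($o = - 3 \left(-3 + \frac{1}{2 \cdot 2}\right) = - 3 \left(-3 + \frac{1}{2} \cdot \frac{1}{2}\right) = - 3 \left(-3 + \frac{1}{4}\right) = \left(-3\right) \left(- \frac{11}{4}\right) = \frac{33}{4} \approx 8.25$)
$b{\left(r \right)} = \frac{17}{4} + r$ ($b{\left(r \right)} = -4 + \left(r + \frac{33}{4}\right) = -4 + \left(\frac{33}{4} + r\right) = \frac{17}{4} + r$)
$S{\left(A \right)} = \frac{63}{4}$ ($S{\left(A \right)} = - (\frac{17}{4} + \left(4 + 1\right) \left(-4\right)) = - (\frac{17}{4} + 5 \left(-4\right)) = - (\frac{17}{4} - 20) = \left(-1\right) \left(- \frac{63}{4}\right) = \frac{63}{4}$)
$\sqrt{4555 + S{\left(-57 \right)}} = \sqrt{4555 + \frac{63}{4}} = \sqrt{\frac{18283}{4}} = \frac{\sqrt{18283}}{2}$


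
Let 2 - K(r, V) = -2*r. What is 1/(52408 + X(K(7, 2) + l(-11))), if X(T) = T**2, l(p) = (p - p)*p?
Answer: 1/52664 ≈ 1.8988e-5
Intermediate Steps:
l(p) = 0 (l(p) = 0*p = 0)
K(r, V) = 2 + 2*r (K(r, V) = 2 - (-2)*r = 2 + 2*r)
1/(52408 + X(K(7, 2) + l(-11))) = 1/(52408 + ((2 + 2*7) + 0)**2) = 1/(52408 + ((2 + 14) + 0)**2) = 1/(52408 + (16 + 0)**2) = 1/(52408 + 16**2) = 1/(52408 + 256) = 1/52664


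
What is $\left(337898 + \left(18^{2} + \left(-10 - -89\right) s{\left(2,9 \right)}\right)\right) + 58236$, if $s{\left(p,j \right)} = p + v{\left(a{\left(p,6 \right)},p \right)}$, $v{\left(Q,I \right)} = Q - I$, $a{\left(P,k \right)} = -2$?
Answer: $396300$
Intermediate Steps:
$s{\left(p,j \right)} = -2$ ($s{\left(p,j \right)} = p - \left(2 + p\right) = -2$)
$\left(337898 + \left(18^{2} + \left(-10 - -89\right) s{\left(2,9 \right)}\right)\right) + 58236 = \left(337898 + \left(18^{2} + \left(-10 - -89\right) \left(-2\right)\right)\right) + 58236 = \left(337898 + \left(324 + \left(-10 + 89\right) \left(-2\right)\right)\right) + 58236 = \left(337898 + \left(324 + 79 \left(-2\right)\right)\right) + 58236 = \left(337898 + \left(324 - 158\right)\right) + 58236 = \left(337898 + 166\right) + 58236 = 338064 + 58236 = 396300$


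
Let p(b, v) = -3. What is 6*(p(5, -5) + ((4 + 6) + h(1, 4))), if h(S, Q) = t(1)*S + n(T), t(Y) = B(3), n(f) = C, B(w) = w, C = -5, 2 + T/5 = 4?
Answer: 30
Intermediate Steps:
T = 10 (T = -10 + 5*4 = -10 + 20 = 10)
n(f) = -5
t(Y) = 3
h(S, Q) = -5 + 3*S (h(S, Q) = 3*S - 5 = -5 + 3*S)
6*(p(5, -5) + ((4 + 6) + h(1, 4))) = 6*(-3 + ((4 + 6) + (-5 + 3*1))) = 6*(-3 + (10 + (-5 + 3))) = 6*(-3 + (10 - 2)) = 6*(-3 + 8) = 6*5 = 30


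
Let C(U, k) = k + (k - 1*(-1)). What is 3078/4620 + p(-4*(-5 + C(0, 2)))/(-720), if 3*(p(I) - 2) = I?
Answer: 18391/27720 ≈ 0.66346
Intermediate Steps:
C(U, k) = 1 + 2*k (C(U, k) = k + (k + 1) = k + (1 + k) = 1 + 2*k)
p(I) = 2 + I/3
3078/4620 + p(-4*(-5 + C(0, 2)))/(-720) = 3078/4620 + (2 + (-4*(-5 + (1 + 2*2)))/3)/(-720) = 3078*(1/4620) + (2 + (-4*(-5 + (1 + 4)))/3)*(-1/720) = 513/770 + (2 + (-4*(-5 + 5))/3)*(-1/720) = 513/770 + (2 + (-4*0)/3)*(-1/720) = 513/770 + (2 + (⅓)*0)*(-1/720) = 513/770 + (2 + 0)*(-1/720) = 513/770 + 2*(-1/720) = 513/770 - 1/360 = 18391/27720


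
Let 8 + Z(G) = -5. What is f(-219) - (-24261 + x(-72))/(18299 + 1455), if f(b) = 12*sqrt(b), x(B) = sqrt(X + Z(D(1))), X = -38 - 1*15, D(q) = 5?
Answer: 24261/19754 + 12*I*sqrt(219) - I*sqrt(66)/19754 ≈ 1.2282 + 177.58*I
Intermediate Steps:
X = -53 (X = -38 - 15 = -53)
Z(G) = -13 (Z(G) = -8 - 5 = -13)
x(B) = I*sqrt(66) (x(B) = sqrt(-53 - 13) = sqrt(-66) = I*sqrt(66))
f(-219) - (-24261 + x(-72))/(18299 + 1455) = 12*sqrt(-219) - (-24261 + I*sqrt(66))/(18299 + 1455) = 12*(I*sqrt(219)) - (-24261 + I*sqrt(66))/19754 = 12*I*sqrt(219) - (-24261 + I*sqrt(66))/19754 = 12*I*sqrt(219) - (-24261/19754 + I*sqrt(66)/19754) = 12*I*sqrt(219) + (24261/19754 - I*sqrt(66)/19754) = 24261/19754 + 12*I*sqrt(219) - I*sqrt(66)/19754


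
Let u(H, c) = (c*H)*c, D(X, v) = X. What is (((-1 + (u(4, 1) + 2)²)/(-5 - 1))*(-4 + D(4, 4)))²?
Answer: 0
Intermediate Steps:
u(H, c) = H*c² (u(H, c) = (H*c)*c = H*c²)
(((-1 + (u(4, 1) + 2)²)/(-5 - 1))*(-4 + D(4, 4)))² = (((-1 + (4*1² + 2)²)/(-5 - 1))*(-4 + 4))² = (((-1 + (4*1 + 2)²)/(-6))*0)² = (((-1 + (4 + 2)²)*(-⅙))*0)² = (((-1 + 6²)*(-⅙))*0)² = (((-1 + 36)*(-⅙))*0)² = ((35*(-⅙))*0)² = (-35/6*0)² = 0² = 0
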